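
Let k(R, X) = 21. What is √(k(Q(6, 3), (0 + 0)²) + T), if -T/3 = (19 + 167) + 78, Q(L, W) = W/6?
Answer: I*√771 ≈ 27.767*I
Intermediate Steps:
Q(L, W) = W/6 (Q(L, W) = W*(⅙) = W/6)
T = -792 (T = -3*((19 + 167) + 78) = -3*(186 + 78) = -3*264 = -792)
√(k(Q(6, 3), (0 + 0)²) + T) = √(21 - 792) = √(-771) = I*√771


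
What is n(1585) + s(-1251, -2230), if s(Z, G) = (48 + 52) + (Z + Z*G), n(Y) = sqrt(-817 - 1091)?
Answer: 2788579 + 6*I*sqrt(53) ≈ 2.7886e+6 + 43.681*I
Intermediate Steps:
n(Y) = 6*I*sqrt(53) (n(Y) = sqrt(-1908) = 6*I*sqrt(53))
s(Z, G) = 100 + Z + G*Z (s(Z, G) = 100 + (Z + G*Z) = 100 + Z + G*Z)
n(1585) + s(-1251, -2230) = 6*I*sqrt(53) + (100 - 1251 - 2230*(-1251)) = 6*I*sqrt(53) + (100 - 1251 + 2789730) = 6*I*sqrt(53) + 2788579 = 2788579 + 6*I*sqrt(53)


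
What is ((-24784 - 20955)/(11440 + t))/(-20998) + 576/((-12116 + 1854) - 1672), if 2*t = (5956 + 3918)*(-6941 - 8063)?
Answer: -49765833249245/1031085229337592 ≈ -0.048265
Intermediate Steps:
t = -74074748 (t = ((5956 + 3918)*(-6941 - 8063))/2 = (9874*(-15004))/2 = (1/2)*(-148149496) = -74074748)
((-24784 - 20955)/(11440 + t))/(-20998) + 576/((-12116 + 1854) - 1672) = ((-24784 - 20955)/(11440 - 74074748))/(-20998) + 576/((-12116 + 1854) - 1672) = -45739/(-74063308)*(-1/20998) + 576/(-10262 - 1672) = -45739*(-1/74063308)*(-1/20998) + 576/(-11934) = (45739/74063308)*(-1/20998) + 576*(-1/11934) = -45739/1555181341384 - 32/663 = -49765833249245/1031085229337592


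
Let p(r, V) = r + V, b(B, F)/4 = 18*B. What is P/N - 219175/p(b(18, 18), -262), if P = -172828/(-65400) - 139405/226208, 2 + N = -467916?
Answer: -8620527004717666691/40668984787358400 ≈ -211.97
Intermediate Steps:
b(B, F) = 72*B (b(B, F) = 4*(18*B) = 72*B)
p(r, V) = V + r
N = -467918 (N = -2 - 467916 = -467918)
P = 3747248653/1849250400 (P = -172828*(-1/65400) - 139405*1/226208 = 43207/16350 - 139405/226208 = 3747248653/1849250400 ≈ 2.0264)
P/N - 219175/p(b(18, 18), -262) = (3747248653/1849250400)/(-467918) - 219175/(-262 + 72*18) = (3747248653/1849250400)*(-1/467918) - 219175/(-262 + 1296) = -3747248653/865297548667200 - 219175/1034 = -3747248653/865297548667200 - 219175*1/1034 = -3747248653/865297548667200 - 19925/94 = -8620527004717666691/40668984787358400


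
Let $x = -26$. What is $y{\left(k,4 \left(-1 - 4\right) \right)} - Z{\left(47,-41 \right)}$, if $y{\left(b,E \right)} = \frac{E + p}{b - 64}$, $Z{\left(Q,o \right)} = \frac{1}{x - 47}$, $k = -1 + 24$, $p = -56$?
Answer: $\frac{5589}{2993} \approx 1.8674$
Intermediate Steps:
$k = 23$
$Z{\left(Q,o \right)} = - \frac{1}{73}$ ($Z{\left(Q,o \right)} = \frac{1}{-26 - 47} = \frac{1}{-73} = - \frac{1}{73}$)
$y{\left(b,E \right)} = \frac{-56 + E}{-64 + b}$ ($y{\left(b,E \right)} = \frac{E - 56}{b - 64} = \frac{-56 + E}{-64 + b}$)
$y{\left(k,4 \left(-1 - 4\right) \right)} - Z{\left(47,-41 \right)} = \frac{-56 + 4 \left(-1 - 4\right)}{-64 + 23} - - \frac{1}{73} = \frac{-56 + 4 \left(-5\right)}{-41} + \frac{1}{73} = - \frac{-56 - 20}{41} + \frac{1}{73} = \left(- \frac{1}{41}\right) \left(-76\right) + \frac{1}{73} = \frac{76}{41} + \frac{1}{73} = \frac{5589}{2993}$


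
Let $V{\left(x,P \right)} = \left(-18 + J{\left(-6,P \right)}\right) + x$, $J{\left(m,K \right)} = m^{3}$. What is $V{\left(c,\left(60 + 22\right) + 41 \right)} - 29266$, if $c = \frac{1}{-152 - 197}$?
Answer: $- \frac{10295501}{349} \approx -29500.0$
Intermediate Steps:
$c = - \frac{1}{349}$ ($c = \frac{1}{-349} = - \frac{1}{349} \approx -0.0028653$)
$V{\left(x,P \right)} = -234 + x$ ($V{\left(x,P \right)} = \left(-18 + \left(-6\right)^{3}\right) + x = \left(-18 - 216\right) + x = -234 + x$)
$V{\left(c,\left(60 + 22\right) + 41 \right)} - 29266 = \left(-234 - \frac{1}{349}\right) - 29266 = - \frac{81667}{349} - 29266 = - \frac{10295501}{349}$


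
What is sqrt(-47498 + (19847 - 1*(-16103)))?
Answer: 2*I*sqrt(2887) ≈ 107.46*I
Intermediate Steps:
sqrt(-47498 + (19847 - 1*(-16103))) = sqrt(-47498 + (19847 + 16103)) = sqrt(-47498 + 35950) = sqrt(-11548) = 2*I*sqrt(2887)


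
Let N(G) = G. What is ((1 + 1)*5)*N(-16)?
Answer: -160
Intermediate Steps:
((1 + 1)*5)*N(-16) = ((1 + 1)*5)*(-16) = (2*5)*(-16) = 10*(-16) = -160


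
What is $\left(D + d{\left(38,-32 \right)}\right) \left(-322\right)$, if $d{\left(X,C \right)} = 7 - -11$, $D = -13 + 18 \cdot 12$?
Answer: $-71162$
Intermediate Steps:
$D = 203$ ($D = -13 + 216 = 203$)
$d{\left(X,C \right)} = 18$ ($d{\left(X,C \right)} = 7 + 11 = 18$)
$\left(D + d{\left(38,-32 \right)}\right) \left(-322\right) = \left(203 + 18\right) \left(-322\right) = 221 \left(-322\right) = -71162$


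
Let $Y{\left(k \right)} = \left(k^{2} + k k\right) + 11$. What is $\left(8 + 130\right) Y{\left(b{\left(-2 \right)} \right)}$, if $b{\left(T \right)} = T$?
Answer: $2622$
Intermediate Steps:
$Y{\left(k \right)} = 11 + 2 k^{2}$ ($Y{\left(k \right)} = \left(k^{2} + k^{2}\right) + 11 = 2 k^{2} + 11 = 11 + 2 k^{2}$)
$\left(8 + 130\right) Y{\left(b{\left(-2 \right)} \right)} = \left(8 + 130\right) \left(11 + 2 \left(-2\right)^{2}\right) = 138 \left(11 + 2 \cdot 4\right) = 138 \left(11 + 8\right) = 138 \cdot 19 = 2622$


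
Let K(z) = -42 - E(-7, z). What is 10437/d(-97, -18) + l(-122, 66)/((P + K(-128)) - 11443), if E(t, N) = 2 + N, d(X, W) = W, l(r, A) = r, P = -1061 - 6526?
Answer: -32956201/56838 ≈ -579.83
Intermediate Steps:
P = -7587
K(z) = -44 - z (K(z) = -42 - (2 + z) = -42 + (-2 - z) = -44 - z)
10437/d(-97, -18) + l(-122, 66)/((P + K(-128)) - 11443) = 10437/(-18) - 122/((-7587 + (-44 - 1*(-128))) - 11443) = 10437*(-1/18) - 122/((-7587 + (-44 + 128)) - 11443) = -3479/6 - 122/((-7587 + 84) - 11443) = -3479/6 - 122/(-7503 - 11443) = -3479/6 - 122/(-18946) = -3479/6 - 122*(-1/18946) = -3479/6 + 61/9473 = -32956201/56838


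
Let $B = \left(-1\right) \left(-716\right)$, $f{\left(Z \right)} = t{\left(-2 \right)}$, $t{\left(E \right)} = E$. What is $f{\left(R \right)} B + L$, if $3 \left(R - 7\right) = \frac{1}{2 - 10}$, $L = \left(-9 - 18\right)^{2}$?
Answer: $-703$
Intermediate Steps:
$L = 729$ ($L = \left(-27\right)^{2} = 729$)
$R = \frac{167}{24}$ ($R = 7 + \frac{1}{3 \left(2 - 10\right)} = 7 + \frac{1}{3 \left(-8\right)} = 7 + \frac{1}{3} \left(- \frac{1}{8}\right) = 7 - \frac{1}{24} = \frac{167}{24} \approx 6.9583$)
$f{\left(Z \right)} = -2$
$B = 716$
$f{\left(R \right)} B + L = \left(-2\right) 716 + 729 = -1432 + 729 = -703$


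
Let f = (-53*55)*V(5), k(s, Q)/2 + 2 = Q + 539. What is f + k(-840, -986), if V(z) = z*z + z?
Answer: -88348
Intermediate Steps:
V(z) = z + z² (V(z) = z² + z = z + z²)
k(s, Q) = 1074 + 2*Q (k(s, Q) = -4 + 2*(Q + 539) = -4 + 2*(539 + Q) = -4 + (1078 + 2*Q) = 1074 + 2*Q)
f = -87450 (f = (-53*55)*(5*(1 + 5)) = -14575*6 = -2915*30 = -87450)
f + k(-840, -986) = -87450 + (1074 + 2*(-986)) = -87450 + (1074 - 1972) = -87450 - 898 = -88348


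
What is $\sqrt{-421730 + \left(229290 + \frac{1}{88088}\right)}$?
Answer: $\frac{3 i \sqrt{342800128762}}{4004} \approx 438.68 i$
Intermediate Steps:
$\sqrt{-421730 + \left(229290 + \frac{1}{88088}\right)} = \sqrt{-421730 + \frac{20197697521}{88088}} = \sqrt{- \frac{16951654719}{88088}} = \frac{3 i \sqrt{342800128762}}{4004}$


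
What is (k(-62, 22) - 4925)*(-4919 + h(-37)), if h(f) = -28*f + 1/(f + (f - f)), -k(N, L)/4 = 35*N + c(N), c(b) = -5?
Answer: -542361800/37 ≈ -1.4658e+7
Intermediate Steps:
k(N, L) = 20 - 140*N (k(N, L) = -4*(35*N - 5) = -4*(-5 + 35*N) = 20 - 140*N)
h(f) = 1/f - 28*f (h(f) = -28*f + 1/(f + 0) = -28*f + 1/f = 1/f - 28*f)
(k(-62, 22) - 4925)*(-4919 + h(-37)) = ((20 - 140*(-62)) - 4925)*(-4919 + (1/(-37) - 28*(-37))) = ((20 + 8680) - 4925)*(-4919 + (-1/37 + 1036)) = (8700 - 4925)*(-4919 + 38331/37) = 3775*(-143672/37) = -542361800/37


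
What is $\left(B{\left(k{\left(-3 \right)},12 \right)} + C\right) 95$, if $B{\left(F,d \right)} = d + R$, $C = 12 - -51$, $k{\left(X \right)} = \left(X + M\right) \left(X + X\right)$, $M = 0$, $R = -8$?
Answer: $6365$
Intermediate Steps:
$k{\left(X \right)} = 2 X^{2}$ ($k{\left(X \right)} = \left(X + 0\right) \left(X + X\right) = X 2 X = 2 X^{2}$)
$C = 63$ ($C = 12 + 51 = 63$)
$B{\left(F,d \right)} = -8 + d$ ($B{\left(F,d \right)} = d - 8 = -8 + d$)
$\left(B{\left(k{\left(-3 \right)},12 \right)} + C\right) 95 = \left(\left(-8 + 12\right) + 63\right) 95 = \left(4 + 63\right) 95 = 67 \cdot 95 = 6365$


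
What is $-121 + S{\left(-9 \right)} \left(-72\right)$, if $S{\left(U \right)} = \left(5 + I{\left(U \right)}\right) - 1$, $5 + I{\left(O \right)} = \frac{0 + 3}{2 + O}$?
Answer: $- \frac{127}{7} \approx -18.143$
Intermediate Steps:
$I{\left(O \right)} = -5 + \frac{3}{2 + O}$ ($I{\left(O \right)} = -5 + \frac{0 + 3}{2 + O} = -5 + \frac{3}{2 + O}$)
$S{\left(U \right)} = 4 + \frac{-7 - 5 U}{2 + U}$ ($S{\left(U \right)} = \left(5 + \frac{-7 - 5 U}{2 + U}\right) - 1 = 4 + \frac{-7 - 5 U}{2 + U}$)
$-121 + S{\left(-9 \right)} \left(-72\right) = -121 + \frac{1 - -9}{2 - 9} \left(-72\right) = -121 + \frac{1 + 9}{-7} \left(-72\right) = -121 + \left(- \frac{1}{7}\right) 10 \left(-72\right) = -121 - - \frac{720}{7} = -121 + \frac{720}{7} = - \frac{127}{7}$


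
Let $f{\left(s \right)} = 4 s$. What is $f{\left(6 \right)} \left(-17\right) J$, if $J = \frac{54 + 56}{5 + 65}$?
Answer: $- \frac{4488}{7} \approx -641.14$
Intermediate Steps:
$J = \frac{11}{7}$ ($J = \frac{110}{70} = 110 \cdot \frac{1}{70} = \frac{11}{7} \approx 1.5714$)
$f{\left(6 \right)} \left(-17\right) J = 4 \cdot 6 \left(-17\right) \frac{11}{7} = 24 \left(-17\right) \frac{11}{7} = \left(-408\right) \frac{11}{7} = - \frac{4488}{7}$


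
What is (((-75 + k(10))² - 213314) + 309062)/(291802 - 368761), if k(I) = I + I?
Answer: -98773/76959 ≈ -1.2834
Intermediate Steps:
k(I) = 2*I
(((-75 + k(10))² - 213314) + 309062)/(291802 - 368761) = (((-75 + 2*10)² - 213314) + 309062)/(291802 - 368761) = (((-75 + 20)² - 213314) + 309062)/(-76959) = (((-55)² - 213314) + 309062)*(-1/76959) = ((3025 - 213314) + 309062)*(-1/76959) = (-210289 + 309062)*(-1/76959) = 98773*(-1/76959) = -98773/76959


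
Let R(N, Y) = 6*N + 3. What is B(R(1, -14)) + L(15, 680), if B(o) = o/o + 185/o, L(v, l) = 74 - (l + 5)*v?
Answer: -91615/9 ≈ -10179.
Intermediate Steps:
R(N, Y) = 3 + 6*N
L(v, l) = 74 - v*(5 + l) (L(v, l) = 74 - (5 + l)*v = 74 - v*(5 + l))
B(o) = 1 + 185/o
B(R(1, -14)) + L(15, 680) = (185 + (3 + 6*1))/(3 + 6*1) + (74 - 5*15 - 1*680*15) = (185 + (3 + 6))/(3 + 6) + (74 - 75 - 10200) = (185 + 9)/9 - 10201 = (⅑)*194 - 10201 = 194/9 - 10201 = -91615/9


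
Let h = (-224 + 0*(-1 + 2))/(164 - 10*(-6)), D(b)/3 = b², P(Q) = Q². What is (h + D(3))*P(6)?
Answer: 936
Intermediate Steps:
D(b) = 3*b²
h = -1 (h = (-224 + 0*1)/(164 + 60) = (-224 + 0)/224 = -224*1/224 = -1)
(h + D(3))*P(6) = (-1 + 3*3²)*6² = (-1 + 3*9)*36 = (-1 + 27)*36 = 26*36 = 936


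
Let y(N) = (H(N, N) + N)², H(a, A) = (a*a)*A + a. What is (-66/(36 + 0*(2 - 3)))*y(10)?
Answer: -1907400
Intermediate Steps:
H(a, A) = a + A*a² (H(a, A) = a²*A + a = A*a² + a = a + A*a²)
y(N) = (N + N*(1 + N²))² (y(N) = (N*(1 + N*N) + N)² = (N*(1 + N²) + N)² = (N + N*(1 + N²))²)
(-66/(36 + 0*(2 - 3)))*y(10) = (-66/(36 + 0*(2 - 3)))*(10²*(2 + 10²)²) = (-66/(36 + 0*(-1)))*(100*(2 + 100)²) = (-66/(36 + 0))*(100*102²) = (-66/36)*(100*10404) = -66*1/36*1040400 = -11/6*1040400 = -1907400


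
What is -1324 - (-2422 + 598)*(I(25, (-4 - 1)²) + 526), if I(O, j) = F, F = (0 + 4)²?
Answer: 987284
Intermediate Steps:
F = 16 (F = 4² = 16)
I(O, j) = 16
-1324 - (-2422 + 598)*(I(25, (-4 - 1)²) + 526) = -1324 - (-2422 + 598)*(16 + 526) = -1324 - (-1824)*542 = -1324 - 1*(-988608) = -1324 + 988608 = 987284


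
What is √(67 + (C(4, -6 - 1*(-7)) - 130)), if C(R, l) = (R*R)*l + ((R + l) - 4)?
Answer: I*√46 ≈ 6.7823*I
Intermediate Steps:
C(R, l) = -4 + R + l + l*R² (C(R, l) = R²*l + (-4 + R + l) = l*R² + (-4 + R + l) = -4 + R + l + l*R²)
√(67 + (C(4, -6 - 1*(-7)) - 130)) = √(67 + ((-4 + 4 + (-6 - 1*(-7)) + (-6 - 1*(-7))*4²) - 130)) = √(67 + ((-4 + 4 + (-6 + 7) + (-6 + 7)*16) - 130)) = √(67 + ((-4 + 4 + 1 + 1*16) - 130)) = √(67 + ((-4 + 4 + 1 + 16) - 130)) = √(67 + (17 - 130)) = √(67 - 113) = √(-46) = I*√46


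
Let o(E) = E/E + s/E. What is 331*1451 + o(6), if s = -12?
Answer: 480280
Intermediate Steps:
o(E) = 1 - 12/E (o(E) = E/E - 12/E = 1 - 12/E)
331*1451 + o(6) = 331*1451 + (-12 + 6)/6 = 480281 + (⅙)*(-6) = 480281 - 1 = 480280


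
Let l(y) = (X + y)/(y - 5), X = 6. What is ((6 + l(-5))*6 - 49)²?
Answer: 4624/25 ≈ 184.96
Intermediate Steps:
l(y) = (6 + y)/(-5 + y) (l(y) = (6 + y)/(y - 5) = (6 + y)/(-5 + y))
((6 + l(-5))*6 - 49)² = ((6 + (6 - 5)/(-5 - 5))*6 - 49)² = ((6 + 1/(-10))*6 - 49)² = ((6 - ⅒*1)*6 - 49)² = ((6 - ⅒)*6 - 49)² = ((59/10)*6 - 49)² = (177/5 - 49)² = (-68/5)² = 4624/25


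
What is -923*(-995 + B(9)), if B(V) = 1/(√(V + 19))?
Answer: 918385 - 923*√7/14 ≈ 9.1821e+5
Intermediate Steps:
B(V) = (19 + V)^(-½) (B(V) = 1/(√(19 + V)) = (19 + V)^(-½))
-923*(-995 + B(9)) = -923*(-995 + (19 + 9)^(-½)) = -923*(-995 + 28^(-½)) = -923*(-995 + √7/14) = 918385 - 923*√7/14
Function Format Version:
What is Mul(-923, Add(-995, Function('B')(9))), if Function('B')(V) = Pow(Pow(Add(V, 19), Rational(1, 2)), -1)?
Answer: Add(918385, Mul(Rational(-923, 14), Pow(7, Rational(1, 2)))) ≈ 9.1821e+5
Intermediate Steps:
Function('B')(V) = Pow(Add(19, V), Rational(-1, 2)) (Function('B')(V) = Pow(Pow(Add(19, V), Rational(1, 2)), -1) = Pow(Add(19, V), Rational(-1, 2)))
Mul(-923, Add(-995, Function('B')(9))) = Mul(-923, Add(-995, Pow(Add(19, 9), Rational(-1, 2)))) = Mul(-923, Add(-995, Pow(28, Rational(-1, 2)))) = Mul(-923, Add(-995, Mul(Rational(1, 14), Pow(7, Rational(1, 2))))) = Add(918385, Mul(Rational(-923, 14), Pow(7, Rational(1, 2))))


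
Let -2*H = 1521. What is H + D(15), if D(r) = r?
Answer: -1491/2 ≈ -745.50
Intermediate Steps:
H = -1521/2 (H = -½*1521 = -1521/2 ≈ -760.50)
H + D(15) = -1521/2 + 15 = -1491/2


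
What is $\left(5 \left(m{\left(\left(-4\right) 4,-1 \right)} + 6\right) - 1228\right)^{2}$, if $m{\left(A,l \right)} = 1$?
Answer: $1423249$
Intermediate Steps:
$\left(5 \left(m{\left(\left(-4\right) 4,-1 \right)} + 6\right) - 1228\right)^{2} = \left(5 \left(1 + 6\right) - 1228\right)^{2} = \left(5 \cdot 7 - 1228\right)^{2} = \left(35 - 1228\right)^{2} = \left(-1193\right)^{2} = 1423249$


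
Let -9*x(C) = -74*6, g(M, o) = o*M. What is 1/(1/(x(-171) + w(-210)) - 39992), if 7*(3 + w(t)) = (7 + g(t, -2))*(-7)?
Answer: -1142/45670867 ≈ -2.5005e-5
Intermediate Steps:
g(M, o) = M*o
x(C) = 148/3 (x(C) = -(-74)*6/9 = -⅑*(-444) = 148/3)
w(t) = -10 + 2*t (w(t) = -3 + ((7 + t*(-2))*(-7))/7 = -3 + ((7 - 2*t)*(-7))/7 = -3 + (-49 + 14*t)/7 = -3 + (-7 + 2*t) = -10 + 2*t)
1/(1/(x(-171) + w(-210)) - 39992) = 1/(1/(148/3 + (-10 + 2*(-210))) - 39992) = 1/(1/(148/3 + (-10 - 420)) - 39992) = 1/(1/(148/3 - 430) - 39992) = 1/(1/(-1142/3) - 39992) = 1/(-3/1142 - 39992) = 1/(-45670867/1142) = -1142/45670867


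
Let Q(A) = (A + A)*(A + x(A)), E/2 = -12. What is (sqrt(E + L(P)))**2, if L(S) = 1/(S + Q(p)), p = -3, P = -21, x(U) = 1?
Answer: -217/9 ≈ -24.111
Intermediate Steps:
E = -24 (E = 2*(-12) = -24)
Q(A) = 2*A*(1 + A) (Q(A) = (A + A)*(A + 1) = (2*A)*(1 + A) = 2*A*(1 + A))
L(S) = 1/(12 + S) (L(S) = 1/(S + 2*(-3)*(1 - 3)) = 1/(S + 2*(-3)*(-2)) = 1/(S + 12) = 1/(12 + S))
(sqrt(E + L(P)))**2 = (sqrt(-24 + 1/(12 - 21)))**2 = (sqrt(-24 + 1/(-9)))**2 = (sqrt(-24 - 1/9))**2 = (sqrt(-217/9))**2 = (I*sqrt(217)/3)**2 = -217/9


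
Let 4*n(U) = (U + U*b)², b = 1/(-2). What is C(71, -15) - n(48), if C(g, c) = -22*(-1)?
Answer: -122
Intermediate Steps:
b = -½ ≈ -0.50000
n(U) = U²/16 (n(U) = (U + U*(-½))²/4 = (U - U/2)²/4 = (U/2)²/4 = (U²/4)/4 = U²/16)
C(g, c) = 22
C(71, -15) - n(48) = 22 - 48²/16 = 22 - 2304/16 = 22 - 1*144 = 22 - 144 = -122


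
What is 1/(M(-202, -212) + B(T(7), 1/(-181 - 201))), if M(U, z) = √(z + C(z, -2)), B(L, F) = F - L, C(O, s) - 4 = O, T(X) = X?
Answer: -204370/13688741 - 291848*I*√105/68443705 ≈ -0.01493 - 0.043694*I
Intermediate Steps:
C(O, s) = 4 + O
M(U, z) = √(4 + 2*z) (M(U, z) = √(z + (4 + z)) = √(4 + 2*z))
1/(M(-202, -212) + B(T(7), 1/(-181 - 201))) = 1/(√(4 + 2*(-212)) + (1/(-181 - 201) - 1*7)) = 1/(√(4 - 424) + (1/(-382) - 7)) = 1/(√(-420) + (-1/382 - 7)) = 1/(2*I*√105 - 2675/382) = 1/(-2675/382 + 2*I*√105)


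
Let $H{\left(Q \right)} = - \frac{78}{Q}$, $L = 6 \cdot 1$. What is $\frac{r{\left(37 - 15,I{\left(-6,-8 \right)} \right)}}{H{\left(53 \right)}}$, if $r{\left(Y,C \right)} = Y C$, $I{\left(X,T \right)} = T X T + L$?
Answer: $\frac{73458}{13} \approx 5650.6$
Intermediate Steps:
$L = 6$
$I{\left(X,T \right)} = 6 + X T^{2}$ ($I{\left(X,T \right)} = T X T + 6 = X T^{2} + 6 = 6 + X T^{2}$)
$r{\left(Y,C \right)} = C Y$
$\frac{r{\left(37 - 15,I{\left(-6,-8 \right)} \right)}}{H{\left(53 \right)}} = \frac{\left(6 - 6 \left(-8\right)^{2}\right) \left(37 - 15\right)}{\left(-78\right) \frac{1}{53}} = \frac{\left(6 - 384\right) \left(37 - 15\right)}{\left(-78\right) \frac{1}{53}} = \frac{\left(6 - 384\right) 22}{- \frac{78}{53}} = \left(-378\right) 22 \left(- \frac{53}{78}\right) = \left(-8316\right) \left(- \frac{53}{78}\right) = \frac{73458}{13}$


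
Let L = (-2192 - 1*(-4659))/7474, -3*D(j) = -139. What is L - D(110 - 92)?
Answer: -1031485/22422 ≈ -46.003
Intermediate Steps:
D(j) = 139/3 (D(j) = -⅓*(-139) = 139/3)
L = 2467/7474 (L = (-2192 + 4659)*(1/7474) = 2467*(1/7474) = 2467/7474 ≈ 0.33008)
L - D(110 - 92) = 2467/7474 - 1*139/3 = 2467/7474 - 139/3 = -1031485/22422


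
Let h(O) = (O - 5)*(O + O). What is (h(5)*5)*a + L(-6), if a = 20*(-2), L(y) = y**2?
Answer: 36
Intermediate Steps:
a = -40
h(O) = 2*O*(-5 + O) (h(O) = (-5 + O)*(2*O) = 2*O*(-5 + O))
(h(5)*5)*a + L(-6) = ((2*5*(-5 + 5))*5)*(-40) + (-6)**2 = ((2*5*0)*5)*(-40) + 36 = (0*5)*(-40) + 36 = 0*(-40) + 36 = 0 + 36 = 36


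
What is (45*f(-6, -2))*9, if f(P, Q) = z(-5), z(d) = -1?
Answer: -405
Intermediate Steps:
f(P, Q) = -1
(45*f(-6, -2))*9 = (45*(-1))*9 = -45*9 = -405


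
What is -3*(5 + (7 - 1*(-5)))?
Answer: -51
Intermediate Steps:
-3*(5 + (7 - 1*(-5))) = -3*(5 + (7 + 5)) = -3*(5 + 12) = -3*17 = -51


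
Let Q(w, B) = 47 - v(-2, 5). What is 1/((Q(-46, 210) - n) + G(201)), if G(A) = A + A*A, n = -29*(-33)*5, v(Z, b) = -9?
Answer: 1/35873 ≈ 2.7876e-5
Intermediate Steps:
n = 4785 (n = 957*5 = 4785)
Q(w, B) = 56 (Q(w, B) = 47 - 1*(-9) = 47 + 9 = 56)
G(A) = A + A**2
1/((Q(-46, 210) - n) + G(201)) = 1/((56 - 1*4785) + 201*(1 + 201)) = 1/((56 - 4785) + 201*202) = 1/(-4729 + 40602) = 1/35873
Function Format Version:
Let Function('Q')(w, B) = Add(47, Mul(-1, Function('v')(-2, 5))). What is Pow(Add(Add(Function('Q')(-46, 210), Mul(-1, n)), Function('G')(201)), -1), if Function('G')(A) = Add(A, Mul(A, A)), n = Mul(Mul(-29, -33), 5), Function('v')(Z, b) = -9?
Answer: Rational(1, 35873) ≈ 2.7876e-5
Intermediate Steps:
n = 4785 (n = Mul(957, 5) = 4785)
Function('Q')(w, B) = 56 (Function('Q')(w, B) = Add(47, Mul(-1, -9)) = Add(47, 9) = 56)
Function('G')(A) = Add(A, Pow(A, 2))
Pow(Add(Add(Function('Q')(-46, 210), Mul(-1, n)), Function('G')(201)), -1) = Pow(Add(Add(56, Mul(-1, 4785)), Mul(201, Add(1, 201))), -1) = Pow(Add(Add(56, -4785), Mul(201, 202)), -1) = Pow(Add(-4729, 40602), -1) = Pow(35873, -1) = Rational(1, 35873)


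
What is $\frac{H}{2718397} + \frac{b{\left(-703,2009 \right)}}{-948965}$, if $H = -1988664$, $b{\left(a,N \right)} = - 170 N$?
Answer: $- \frac{191751681070}{515932721821} \approx -0.37166$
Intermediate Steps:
$\frac{H}{2718397} + \frac{b{\left(-703,2009 \right)}}{-948965} = - \frac{1988664}{2718397} + \frac{\left(-170\right) 2009}{-948965} = \left(-1988664\right) \frac{1}{2718397} - - \frac{68306}{189793} = - \frac{1988664}{2718397} + \frac{68306}{189793} = - \frac{191751681070}{515932721821}$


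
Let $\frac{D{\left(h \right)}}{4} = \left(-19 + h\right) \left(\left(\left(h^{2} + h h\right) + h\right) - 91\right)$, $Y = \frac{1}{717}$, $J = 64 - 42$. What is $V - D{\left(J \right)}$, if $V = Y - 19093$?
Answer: $- \frac{21424676}{717} \approx -29881.0$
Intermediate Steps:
$J = 22$ ($J = 64 - 42 = 22$)
$Y = \frac{1}{717} \approx 0.0013947$
$D{\left(h \right)} = 4 \left(-19 + h\right) \left(-91 + h + 2 h^{2}\right)$ ($D{\left(h \right)} = 4 \left(-19 + h\right) \left(\left(\left(h^{2} + h h\right) + h\right) - 91\right) = 4 \left(-19 + h\right) \left(\left(\left(h^{2} + h^{2}\right) + h\right) - 91\right) = 4 \left(-19 + h\right) \left(\left(2 h^{2} + h\right) - 91\right) = 4 \left(-19 + h\right) \left(\left(h + 2 h^{2}\right) - 91\right) = 4 \left(-19 + h\right) \left(-91 + h + 2 h^{2}\right)$)
$V = - \frac{13689680}{717}$ ($V = \frac{1}{717} - 19093 = - \frac{13689680}{717} \approx -19093.0$)
$V - D{\left(J \right)} = - \frac{13689680}{717} - \left(6916 - 9680 - 148 \cdot 22^{2} + 8 \cdot 22^{3}\right) = - \frac{13689680}{717} - \left(6916 - 9680 - 71632 + 8 \cdot 10648\right) = - \frac{13689680}{717} - \left(6916 - 9680 - 71632 + 85184\right) = - \frac{13689680}{717} - 10788 = - \frac{21424676}{717}$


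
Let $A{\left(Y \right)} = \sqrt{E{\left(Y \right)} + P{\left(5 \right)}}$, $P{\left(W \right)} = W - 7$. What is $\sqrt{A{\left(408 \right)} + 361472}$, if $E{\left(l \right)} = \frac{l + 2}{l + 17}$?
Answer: $\frac{\sqrt{2611635200 + 170 i \sqrt{1870}}}{85} \approx 601.23 + 0.00084618 i$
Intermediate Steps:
$E{\left(l \right)} = \frac{2 + l}{17 + l}$
$P{\left(W \right)} = -7 + W$ ($P{\left(W \right)} = W - 7 = -7 + W$)
$A{\left(Y \right)} = \sqrt{-2 + \frac{2 + Y}{17 + Y}}$ ($A{\left(Y \right)} = \sqrt{\frac{2 + Y}{17 + Y} + \left(-7 + 5\right)} = \sqrt{\frac{2 + Y}{17 + Y} - 2} = \sqrt{-2 + \frac{2 + Y}{17 + Y}}$)
$\sqrt{A{\left(408 \right)} + 361472} = \sqrt{\sqrt{\frac{-32 - 408}{17 + 408}} + 361472} = \sqrt{\sqrt{\frac{-32 - 408}{425}} + 361472} = \sqrt{\sqrt{\frac{1}{425} \left(-440\right)} + 361472} = \sqrt{\sqrt{- \frac{88}{85}} + 361472} = \sqrt{\frac{2 i \sqrt{1870}}{85} + 361472} = \sqrt{361472 + \frac{2 i \sqrt{1870}}{85}}$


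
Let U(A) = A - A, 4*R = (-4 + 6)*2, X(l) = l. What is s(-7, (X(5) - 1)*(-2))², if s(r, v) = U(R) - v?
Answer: 64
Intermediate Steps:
R = 1 (R = ((-4 + 6)*2)/4 = (2*2)/4 = (¼)*4 = 1)
U(A) = 0
s(r, v) = -v (s(r, v) = 0 - v = -v)
s(-7, (X(5) - 1)*(-2))² = (-(5 - 1)*(-2))² = (-4*(-2))² = (-1*(-8))² = 8² = 64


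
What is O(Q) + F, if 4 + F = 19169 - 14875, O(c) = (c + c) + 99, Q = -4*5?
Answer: 4349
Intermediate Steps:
Q = -20
O(c) = 99 + 2*c (O(c) = 2*c + 99 = 99 + 2*c)
F = 4290 (F = -4 + (19169 - 14875) = -4 + 4294 = 4290)
O(Q) + F = (99 + 2*(-20)) + 4290 = (99 - 40) + 4290 = 59 + 4290 = 4349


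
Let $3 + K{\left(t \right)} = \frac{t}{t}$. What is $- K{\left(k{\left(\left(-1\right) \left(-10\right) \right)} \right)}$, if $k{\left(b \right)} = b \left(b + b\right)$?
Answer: $2$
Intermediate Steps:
$k{\left(b \right)} = 2 b^{2}$ ($k{\left(b \right)} = b 2 b = 2 b^{2}$)
$K{\left(t \right)} = -2$ ($K{\left(t \right)} = -3 + \frac{t}{t} = -3 + 1 = -2$)
$- K{\left(k{\left(\left(-1\right) \left(-10\right) \right)} \right)} = \left(-1\right) \left(-2\right) = 2$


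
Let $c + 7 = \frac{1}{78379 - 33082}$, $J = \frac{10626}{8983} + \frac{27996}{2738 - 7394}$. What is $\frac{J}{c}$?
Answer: $\frac{762550126947}{1105144929512} \approx 0.69$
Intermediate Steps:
$J = - \frac{16834451}{3485404}$ ($J = 10626 \cdot \frac{1}{8983} + \frac{27996}{2738 - 7394} = \frac{10626}{8983} + \frac{27996}{-4656} = \frac{10626}{8983} + 27996 \left(- \frac{1}{4656}\right) = \frac{10626}{8983} - \frac{2333}{388} = - \frac{16834451}{3485404} \approx -4.83$)
$c = - \frac{317078}{45297}$ ($c = -7 + \frac{1}{78379 - 33082} = -7 + \frac{1}{45297} = - \frac{317078}{45297} \approx -7.0$)
$\frac{J}{c} = - \frac{16834451}{3485404 \left(- \frac{317078}{45297}\right)} = \left(- \frac{16834451}{3485404}\right) \left(- \frac{45297}{317078}\right) = \frac{762550126947}{1105144929512}$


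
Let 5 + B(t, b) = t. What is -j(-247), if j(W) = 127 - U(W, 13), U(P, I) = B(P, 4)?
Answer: -379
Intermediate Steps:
B(t, b) = -5 + t
U(P, I) = -5 + P
j(W) = 132 - W (j(W) = 127 - (-5 + W) = 127 + (5 - W) = 132 - W)
-j(-247) = -(132 - 1*(-247)) = -(132 + 247) = -1*379 = -379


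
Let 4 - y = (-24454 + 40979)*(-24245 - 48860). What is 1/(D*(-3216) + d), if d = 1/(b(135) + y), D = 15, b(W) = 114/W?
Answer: -54362705843/2622456929866275 ≈ -2.0730e-5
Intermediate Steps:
y = 1208060129 (y = 4 - (-24454 + 40979)*(-24245 - 48860) = 4 - 16525*(-73105) = 4 - 1*(-1208060125) = 4 + 1208060125 = 1208060129)
d = 45/54362705843 (d = 1/(114/135 + 1208060129) = 1/(114*(1/135) + 1208060129) = 1/(38/45 + 1208060129) = 1/(54362705843/45) = 45/54362705843 ≈ 8.2777e-10)
1/(D*(-3216) + d) = 1/(15*(-3216) + 45/54362705843) = 1/(-48240 + 45/54362705843) = 1/(-2622456929866275/54362705843) = -54362705843/2622456929866275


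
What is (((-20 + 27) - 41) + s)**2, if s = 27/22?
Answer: 519841/484 ≈ 1074.1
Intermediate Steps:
s = 27/22 (s = 27*(1/22) = 27/22 ≈ 1.2273)
(((-20 + 27) - 41) + s)**2 = (((-20 + 27) - 41) + 27/22)**2 = ((7 - 41) + 27/22)**2 = (-34 + 27/22)**2 = (-721/22)**2 = 519841/484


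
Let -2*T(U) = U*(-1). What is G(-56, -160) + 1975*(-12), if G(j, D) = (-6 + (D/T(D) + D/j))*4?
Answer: -165932/7 ≈ -23705.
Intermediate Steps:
T(U) = U/2 (T(U) = -U*(-1)/2 = -(-1)*U/2 = U/2)
G(j, D) = -16 + 4*D/j (G(j, D) = (-6 + (D/((D/2)) + D/j))*4 = (-6 + (D*(2/D) + D/j))*4 = (-6 + (2 + D/j))*4 = (-4 + D/j)*4 = -16 + 4*D/j)
G(-56, -160) + 1975*(-12) = (-16 + 4*(-160)/(-56)) + 1975*(-12) = (-16 + 4*(-160)*(-1/56)) - 23700 = (-16 + 80/7) - 23700 = -32/7 - 23700 = -165932/7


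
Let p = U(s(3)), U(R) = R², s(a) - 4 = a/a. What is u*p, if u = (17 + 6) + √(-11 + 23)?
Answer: 575 + 50*√3 ≈ 661.60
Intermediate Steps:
s(a) = 5 (s(a) = 4 + a/a = 4 + 1 = 5)
u = 23 + 2*√3 (u = 23 + √12 = 23 + 2*√3 ≈ 26.464)
p = 25 (p = 5² = 25)
u*p = (23 + 2*√3)*25 = 575 + 50*√3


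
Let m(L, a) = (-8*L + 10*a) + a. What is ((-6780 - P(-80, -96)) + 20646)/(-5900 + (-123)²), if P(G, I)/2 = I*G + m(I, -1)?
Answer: -3008/9229 ≈ -0.32593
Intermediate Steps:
m(L, a) = -8*L + 11*a
P(G, I) = -22 - 16*I + 2*G*I (P(G, I) = 2*(I*G + (-8*I + 11*(-1))) = 2*(G*I + (-8*I - 11)) = 2*(G*I + (-11 - 8*I)) = 2*(-11 - 8*I + G*I) = -22 - 16*I + 2*G*I)
((-6780 - P(-80, -96)) + 20646)/(-5900 + (-123)²) = ((-6780 - (-22 - 16*(-96) + 2*(-80)*(-96))) + 20646)/(-5900 + (-123)²) = ((-6780 - (-22 + 1536 + 15360)) + 20646)/(-5900 + 15129) = ((-6780 - 1*16874) + 20646)/9229 = ((-6780 - 16874) + 20646)*(1/9229) = (-23654 + 20646)*(1/9229) = -3008*1/9229 = -3008/9229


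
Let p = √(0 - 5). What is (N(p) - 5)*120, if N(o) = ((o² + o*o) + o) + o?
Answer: -1800 + 240*I*√5 ≈ -1800.0 + 536.66*I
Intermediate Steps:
p = I*√5 (p = √(-5) = I*√5 ≈ 2.2361*I)
N(o) = 2*o + 2*o² (N(o) = ((o² + o²) + o) + o = (2*o² + o) + o = (o + 2*o²) + o = 2*o + 2*o²)
(N(p) - 5)*120 = (2*(I*√5)*(1 + I*√5) - 5)*120 = (2*I*√5*(1 + I*√5) - 5)*120 = (-5 + 2*I*√5*(1 + I*√5))*120 = -600 + 240*I*√5*(1 + I*√5)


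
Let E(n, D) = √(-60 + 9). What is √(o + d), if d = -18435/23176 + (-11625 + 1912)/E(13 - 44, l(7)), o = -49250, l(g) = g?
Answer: √(-17201668514118390 + 66518207553072*I*√51)/590988 ≈ 3.064 + 221.95*I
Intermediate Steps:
E(n, D) = I*√51 (E(n, D) = √(-51) = I*√51)
d = -18435/23176 + 9713*I*√51/51 (d = -18435/23176 + (-11625 + 1912)/((I*√51)) = -18435*1/23176 - (-9713)*I*√51/51 = -18435/23176 + 9713*I*√51/51 ≈ -0.79543 + 1360.1*I)
√(o + d) = √(-49250 + (-18435/23176 + 9713*I*√51/51)) = √(-1141436435/23176 + 9713*I*√51/51)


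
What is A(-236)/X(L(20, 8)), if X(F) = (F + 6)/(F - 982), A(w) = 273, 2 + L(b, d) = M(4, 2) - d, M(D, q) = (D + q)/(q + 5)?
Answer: 947037/11 ≈ 86094.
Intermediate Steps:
M(D, q) = (D + q)/(5 + q)
L(b, d) = -8/7 - d (L(b, d) = -2 + ((4 + 2)/(5 + 2) - d) = -2 + (6/7 - d) = -8/7 - d)
X(F) = (6 + F)/(-982 + F)
A(-236)/X(L(20, 8)) = 273/(((6 + (-8/7 - 1*8))/(-982 + (-8/7 - 1*8)))) = 273/(((6 + (-8/7 - 8))/(-982 + (-8/7 - 8)))) = 273/(((6 - 64/7)/(-982 - 64/7))) = 273/((-22/7/(-6938/7))) = 273/((-7/6938*(-22/7))) = 273/(11/3469) = 273*(3469/11) = 947037/11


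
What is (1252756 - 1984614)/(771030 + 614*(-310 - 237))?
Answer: -365929/217586 ≈ -1.6818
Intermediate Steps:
(1252756 - 1984614)/(771030 + 614*(-310 - 237)) = -731858/(771030 + 614*(-547)) = -731858/(771030 - 335858) = -731858/435172 = -731858*1/435172 = -365929/217586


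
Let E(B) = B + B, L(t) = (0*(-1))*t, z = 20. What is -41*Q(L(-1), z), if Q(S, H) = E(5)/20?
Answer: -41/2 ≈ -20.500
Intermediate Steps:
L(t) = 0 (L(t) = 0*t = 0)
E(B) = 2*B
Q(S, H) = 1/2 (Q(S, H) = (2*5)/20 = 10*(1/20) = 1/2)
-41*Q(L(-1), z) = -41*1/2 = -41/2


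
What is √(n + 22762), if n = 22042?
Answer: 2*√11201 ≈ 211.67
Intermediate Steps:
√(n + 22762) = √(22042 + 22762) = √44804 = 2*√11201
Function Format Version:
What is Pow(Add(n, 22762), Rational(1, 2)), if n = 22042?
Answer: Mul(2, Pow(11201, Rational(1, 2))) ≈ 211.67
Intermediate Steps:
Pow(Add(n, 22762), Rational(1, 2)) = Pow(Add(22042, 22762), Rational(1, 2)) = Pow(44804, Rational(1, 2)) = Mul(2, Pow(11201, Rational(1, 2)))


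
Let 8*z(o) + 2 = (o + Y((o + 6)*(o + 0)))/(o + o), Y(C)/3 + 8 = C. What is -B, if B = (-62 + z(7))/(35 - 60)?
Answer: -1679/700 ≈ -2.3986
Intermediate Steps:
Y(C) = -24 + 3*C
z(o) = -¼ + (-24 + o + 3*o*(6 + o))/(16*o) (z(o) = -¼ + ((o + (-24 + 3*((o + 6)*(o + 0))))/(o + o))/8 = -¼ + ((o + (-24 + 3*((6 + o)*o)))/((2*o)))/8 = -¼ + ((o + (-24 + 3*(o*(6 + o))))*(1/(2*o)))/8 = -¼ + ((o + (-24 + 3*o*(6 + o)))*(1/(2*o)))/8 = -¼ + ((-24 + o + 3*o*(6 + o))*(1/(2*o)))/8 = -¼ + ((-24 + o + 3*o*(6 + o))/(2*o))/8 = -¼ + (-24 + o + 3*o*(6 + o))/(16*o))
B = 1679/700 (B = (-62 + (3/16)*(-8 + 7² + 5*7)/7)/(35 - 60) = (-62 + (3/16)*(⅐)*(-8 + 49 + 35))/(-25) = (-62 + (3/16)*(⅐)*76)*(-1/25) = (-62 + 57/28)*(-1/25) = -1679/28*(-1/25) = 1679/700 ≈ 2.3986)
-B = -1*1679/700 = -1679/700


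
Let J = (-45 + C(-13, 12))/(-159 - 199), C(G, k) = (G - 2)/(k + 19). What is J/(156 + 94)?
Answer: 141/277450 ≈ 0.00050820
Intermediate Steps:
C(G, k) = (-2 + G)/(19 + k)
J = 705/5549 (J = (-45 + (-2 - 13)/(19 + 12))/(-159 - 199) = (-45 - 15/31)/(-358) = (-45 + (1/31)*(-15))*(-1/358) = (-45 - 15/31)*(-1/358) = -1410/31*(-1/358) = 705/5549 ≈ 0.12705)
J/(156 + 94) = 705/(5549*(156 + 94)) = (705/5549)/250 = (705/5549)*(1/250) = 141/277450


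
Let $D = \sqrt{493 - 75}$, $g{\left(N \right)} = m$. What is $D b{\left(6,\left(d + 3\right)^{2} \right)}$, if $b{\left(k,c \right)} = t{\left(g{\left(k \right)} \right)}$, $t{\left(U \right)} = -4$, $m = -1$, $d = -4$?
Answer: $- 4 \sqrt{418} \approx -81.78$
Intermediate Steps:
$g{\left(N \right)} = -1$
$b{\left(k,c \right)} = -4$
$D = \sqrt{418} \approx 20.445$
$D b{\left(6,\left(d + 3\right)^{2} \right)} = \sqrt{418} \left(-4\right) = - 4 \sqrt{418}$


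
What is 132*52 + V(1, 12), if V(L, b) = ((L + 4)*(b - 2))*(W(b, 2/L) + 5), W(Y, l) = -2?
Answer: 7014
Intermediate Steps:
V(L, b) = 3*(-2 + b)*(4 + L) (V(L, b) = ((L + 4)*(b - 2))*(-2 + 5) = ((4 + L)*(-2 + b))*3 = ((-2 + b)*(4 + L))*3 = 3*(-2 + b)*(4 + L))
132*52 + V(1, 12) = 132*52 + (-24 - 6*1 + 12*12 + 3*1*12) = 6864 + (-24 - 6 + 144 + 36) = 6864 + 150 = 7014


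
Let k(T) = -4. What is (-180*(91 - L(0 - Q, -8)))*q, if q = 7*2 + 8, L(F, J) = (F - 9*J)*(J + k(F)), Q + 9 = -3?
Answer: -4352040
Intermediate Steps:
Q = -12 (Q = -9 - 3 = -12)
L(F, J) = (-4 + J)*(F - 9*J) (L(F, J) = (F - 9*J)*(J - 4) = (F - 9*J)*(-4 + J) = (-4 + J)*(F - 9*J))
q = 22 (q = 14 + 8 = 22)
(-180*(91 - L(0 - Q, -8)))*q = -180*(91 - (-9*(-8)**2 - 4*(0 - 1*(-12)) + 36*(-8) + (0 - 1*(-12))*(-8)))*22 = -180*(91 - (-9*64 - 4*(0 + 12) - 288 + (0 + 12)*(-8)))*22 = -180*(91 - (-576 - 4*12 - 288 + 12*(-8)))*22 = -180*(91 - (-576 - 48 - 288 - 96))*22 = -180*(91 - 1*(-1008))*22 = -180*(91 + 1008)*22 = -180*1099*22 = -197820*22 = -4352040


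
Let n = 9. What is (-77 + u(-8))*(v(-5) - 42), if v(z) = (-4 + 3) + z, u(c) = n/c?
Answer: 3750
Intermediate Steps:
u(c) = 9/c
v(z) = -1 + z
(-77 + u(-8))*(v(-5) - 42) = (-77 + 9/(-8))*((-1 - 5) - 42) = (-77 + 9*(-1/8))*(-6 - 42) = (-77 - 9/8)*(-48) = -625/8*(-48) = 3750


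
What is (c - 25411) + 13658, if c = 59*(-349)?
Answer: -32344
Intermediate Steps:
c = -20591
(c - 25411) + 13658 = (-20591 - 25411) + 13658 = -46002 + 13658 = -32344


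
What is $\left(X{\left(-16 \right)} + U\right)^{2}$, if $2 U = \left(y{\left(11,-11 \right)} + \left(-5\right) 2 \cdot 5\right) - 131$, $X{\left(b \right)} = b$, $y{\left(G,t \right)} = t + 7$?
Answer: $\frac{47089}{4} \approx 11772.0$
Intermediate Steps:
$y{\left(G,t \right)} = 7 + t$
$U = - \frac{185}{2}$ ($U = \frac{\left(\left(7 - 11\right) + \left(-5\right) 2 \cdot 5\right) - 131}{2} = \frac{\left(-4 - 50\right) - 131}{2} = \frac{-54 - 131}{2} = \frac{1}{2} \left(-185\right) = - \frac{185}{2} \approx -92.5$)
$\left(X{\left(-16 \right)} + U\right)^{2} = \left(-16 - \frac{185}{2}\right)^{2} = \left(- \frac{217}{2}\right)^{2} = \frac{47089}{4}$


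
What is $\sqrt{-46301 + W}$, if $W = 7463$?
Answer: $i \sqrt{38838} \approx 197.07 i$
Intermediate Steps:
$\sqrt{-46301 + W} = \sqrt{-46301 + 7463} = \sqrt{-38838} = i \sqrt{38838}$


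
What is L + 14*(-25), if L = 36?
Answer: -314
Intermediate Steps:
L + 14*(-25) = 36 + 14*(-25) = 36 - 350 = -314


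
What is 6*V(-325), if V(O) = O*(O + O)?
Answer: 1267500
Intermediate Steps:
V(O) = 2*O² (V(O) = O*(2*O) = 2*O²)
6*V(-325) = 6*(2*(-325)²) = 6*(2*105625) = 6*211250 = 1267500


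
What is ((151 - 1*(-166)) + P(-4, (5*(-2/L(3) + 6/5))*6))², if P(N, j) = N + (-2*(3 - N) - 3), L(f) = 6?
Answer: 87616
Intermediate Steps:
P(N, j) = -9 + 3*N (P(N, j) = N + ((-6 + 2*N) - 3) = N + (-9 + 2*N) = -9 + 3*N)
((151 - 1*(-166)) + P(-4, (5*(-2/L(3) + 6/5))*6))² = ((151 - 1*(-166)) + (-9 + 3*(-4)))² = ((151 + 166) + (-9 - 12))² = (317 - 21)² = 296² = 87616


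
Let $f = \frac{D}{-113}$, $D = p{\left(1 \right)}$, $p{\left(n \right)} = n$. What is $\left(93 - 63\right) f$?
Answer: $- \frac{30}{113} \approx -0.26549$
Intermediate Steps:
$D = 1$
$f = - \frac{1}{113}$ ($f = 1 \frac{1}{-113} = 1 \left(- \frac{1}{113}\right) = - \frac{1}{113} \approx -0.0088496$)
$\left(93 - 63\right) f = \left(93 - 63\right) \left(- \frac{1}{113}\right) = 30 \left(- \frac{1}{113}\right) = - \frac{30}{113}$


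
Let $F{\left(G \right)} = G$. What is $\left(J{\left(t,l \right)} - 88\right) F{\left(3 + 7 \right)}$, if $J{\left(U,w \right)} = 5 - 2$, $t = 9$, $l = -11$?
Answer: $-850$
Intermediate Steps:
$J{\left(U,w \right)} = 3$
$\left(J{\left(t,l \right)} - 88\right) F{\left(3 + 7 \right)} = \left(3 - 88\right) \left(3 + 7\right) = \left(-85\right) 10 = -850$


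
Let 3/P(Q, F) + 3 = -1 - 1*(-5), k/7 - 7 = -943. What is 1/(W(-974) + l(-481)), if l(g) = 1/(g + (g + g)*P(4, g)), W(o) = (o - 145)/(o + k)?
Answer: 25340042/3760147 ≈ 6.7391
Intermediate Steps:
k = -6552 (k = 49 + 7*(-943) = 49 - 6601 = -6552)
P(Q, F) = 3 (P(Q, F) = 3/(-3 + (-1 - 1*(-5))) = 3/(-3 + (-1 + 5)) = 3/(-3 + 4) = 3/1 = 3*1 = 3)
W(o) = (-145 + o)/(-6552 + o) (W(o) = (o - 145)/(o - 6552) = (-145 + o)/(-6552 + o))
l(g) = 1/(7*g) (l(g) = 1/(g + (g + g)*3) = 1/(g + (2*g)*3) = 1/(g + 6*g) = 1/(7*g))
1/(W(-974) + l(-481)) = 1/((-145 - 974)/(-6552 - 974) + (1/7)/(-481)) = 1/(-1119/(-7526) + (1/7)*(-1/481)) = 1/(-1/7526*(-1119) - 1/3367) = 1/(1119/7526 - 1/3367) = 1/(3760147/25340042) = 25340042/3760147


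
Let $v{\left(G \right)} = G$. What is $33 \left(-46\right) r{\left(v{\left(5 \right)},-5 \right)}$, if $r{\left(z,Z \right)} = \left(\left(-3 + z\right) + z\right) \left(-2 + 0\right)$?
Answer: $21252$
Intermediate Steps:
$r{\left(z,Z \right)} = 6 - 4 z$ ($r{\left(z,Z \right)} = \left(-3 + 2 z\right) \left(-2\right) = 6 - 4 z$)
$33 \left(-46\right) r{\left(v{\left(5 \right)},-5 \right)} = 33 \left(-46\right) \left(6 - 20\right) = - 1518 \left(6 - 20\right) = \left(-1518\right) \left(-14\right) = 21252$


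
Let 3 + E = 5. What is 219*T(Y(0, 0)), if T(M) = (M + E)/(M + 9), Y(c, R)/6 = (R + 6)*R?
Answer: 146/3 ≈ 48.667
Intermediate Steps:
E = 2 (E = -3 + 5 = 2)
Y(c, R) = 6*R*(6 + R) (Y(c, R) = 6*((R + 6)*R) = 6*((6 + R)*R) = 6*(R*(6 + R)) = 6*R*(6 + R))
T(M) = (2 + M)/(9 + M) (T(M) = (M + 2)/(M + 9) = (2 + M)/(9 + M))
219*T(Y(0, 0)) = 219*((2 + 6*0*(6 + 0))/(9 + 6*0*(6 + 0))) = 219*((2 + 6*0*6)/(9 + 6*0*6)) = 219*((2 + 0)/(9 + 0)) = 219*(2/9) = 146/3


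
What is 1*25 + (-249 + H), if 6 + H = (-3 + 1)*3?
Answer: -236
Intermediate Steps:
H = -12 (H = -6 + (-3 + 1)*3 = -6 - 2*3 = -6 - 6 = -12)
1*25 + (-249 + H) = 1*25 + (-249 - 12) = 25 - 261 = -236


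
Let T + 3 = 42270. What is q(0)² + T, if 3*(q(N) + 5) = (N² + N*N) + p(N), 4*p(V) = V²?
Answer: 42292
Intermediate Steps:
p(V) = V²/4
q(N) = -5 + 3*N²/4 (q(N) = -5 + ((N² + N*N) + N²/4)/3 = -5 + ((N² + N²) + N²/4)/3 = -5 + (2*N² + N²/4)/3 = -5 + (9*N²/4)/3 = -5 + 3*N²/4)
T = 42267 (T = -3 + 42270 = 42267)
q(0)² + T = (-5 + (¾)*0²)² + 42267 = (-5 + (¾)*0)² + 42267 = (-5 + 0)² + 42267 = (-5)² + 42267 = 25 + 42267 = 42292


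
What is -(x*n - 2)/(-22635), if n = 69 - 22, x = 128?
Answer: 6014/22635 ≈ 0.26569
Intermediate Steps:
n = 47
-(x*n - 2)/(-22635) = -(128*47 - 2)/(-22635) = -(6016 - 2)*(-1)/22635 = -6014*(-1)/22635 = -1*(-6014/22635) = 6014/22635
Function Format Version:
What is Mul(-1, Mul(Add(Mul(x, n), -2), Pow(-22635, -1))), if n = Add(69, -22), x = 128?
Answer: Rational(6014, 22635) ≈ 0.26569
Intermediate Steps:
n = 47
Mul(-1, Mul(Add(Mul(x, n), -2), Pow(-22635, -1))) = Mul(-1, Mul(Add(Mul(128, 47), -2), Pow(-22635, -1))) = Mul(-1, Mul(Add(6016, -2), Rational(-1, 22635))) = Mul(-1, Mul(6014, Rational(-1, 22635))) = Mul(-1, Rational(-6014, 22635)) = Rational(6014, 22635)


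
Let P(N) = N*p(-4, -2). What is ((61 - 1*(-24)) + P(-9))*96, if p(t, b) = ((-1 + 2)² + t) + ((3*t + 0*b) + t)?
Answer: 24576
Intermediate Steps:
p(t, b) = 1 + 5*t (p(t, b) = (1² + t) + ((3*t + 0) + t) = (1 + t) + (3*t + t) = (1 + t) + 4*t = 1 + 5*t)
P(N) = -19*N (P(N) = N*(1 + 5*(-4)) = N*(1 - 20) = N*(-19) = -19*N)
((61 - 1*(-24)) + P(-9))*96 = ((61 - 1*(-24)) - 19*(-9))*96 = ((61 + 24) + 171)*96 = (85 + 171)*96 = 256*96 = 24576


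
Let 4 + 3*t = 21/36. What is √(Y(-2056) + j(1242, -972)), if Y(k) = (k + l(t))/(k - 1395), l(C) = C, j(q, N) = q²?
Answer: √661356732360611/20706 ≈ 1242.0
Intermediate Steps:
t = -41/36 (t = -4/3 + (21/36)/3 = -4/3 + (21*(1/36))/3 = -4/3 + (⅓)*(7/12) = -4/3 + 7/36 = -41/36 ≈ -1.1389)
Y(k) = (-41/36 + k)/(-1395 + k) (Y(k) = (k - 41/36)/(k - 1395) = (-41/36 + k)/(-1395 + k))
√(Y(-2056) + j(1242, -972)) = √((-41/36 - 2056)/(-1395 - 2056) + 1242²) = √(-74057/36/(-3451) + 1542564) = √(-1/3451*(-74057/36) + 1542564) = √(74057/124236 + 1542564) = √(191642055161/124236) = √661356732360611/20706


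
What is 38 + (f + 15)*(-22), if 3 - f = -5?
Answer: -468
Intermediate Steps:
f = 8 (f = 3 - 1*(-5) = 3 + 5 = 8)
38 + (f + 15)*(-22) = 38 + (8 + 15)*(-22) = 38 + 23*(-22) = 38 - 506 = -468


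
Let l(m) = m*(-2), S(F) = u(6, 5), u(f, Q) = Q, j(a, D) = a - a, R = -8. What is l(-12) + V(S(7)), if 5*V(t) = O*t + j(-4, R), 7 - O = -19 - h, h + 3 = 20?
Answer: 67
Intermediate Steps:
h = 17 (h = -3 + 20 = 17)
j(a, D) = 0
O = 43 (O = 7 - (-19 - 1*17) = 7 - (-19 - 17) = 7 - 1*(-36) = 7 + 36 = 43)
S(F) = 5
V(t) = 43*t/5 (V(t) = (43*t + 0)/5 = (43*t)/5 = 43*t/5)
l(m) = -2*m
l(-12) + V(S(7)) = -2*(-12) + (43/5)*5 = 24 + 43 = 67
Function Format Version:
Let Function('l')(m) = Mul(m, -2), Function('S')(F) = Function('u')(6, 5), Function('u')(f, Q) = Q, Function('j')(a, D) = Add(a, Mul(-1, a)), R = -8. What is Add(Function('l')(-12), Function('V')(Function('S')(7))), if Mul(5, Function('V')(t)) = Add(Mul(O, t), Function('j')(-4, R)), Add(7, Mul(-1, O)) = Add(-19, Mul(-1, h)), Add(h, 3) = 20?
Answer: 67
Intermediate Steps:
h = 17 (h = Add(-3, 20) = 17)
Function('j')(a, D) = 0
O = 43 (O = Add(7, Mul(-1, Add(-19, Mul(-1, 17)))) = Add(7, Mul(-1, Add(-19, -17))) = Add(7, Mul(-1, -36)) = Add(7, 36) = 43)
Function('S')(F) = 5
Function('V')(t) = Mul(Rational(43, 5), t) (Function('V')(t) = Mul(Rational(1, 5), Add(Mul(43, t), 0)) = Mul(Rational(1, 5), Mul(43, t)) = Mul(Rational(43, 5), t))
Function('l')(m) = Mul(-2, m)
Add(Function('l')(-12), Function('V')(Function('S')(7))) = Add(Mul(-2, -12), Mul(Rational(43, 5), 5)) = Add(24, 43) = 67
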